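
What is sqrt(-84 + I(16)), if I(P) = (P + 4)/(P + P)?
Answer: I*sqrt(1334)/4 ≈ 9.131*I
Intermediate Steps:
I(P) = (4 + P)/(2*P) (I(P) = (4 + P)/((2*P)) = (4 + P)*(1/(2*P)) = (4 + P)/(2*P))
sqrt(-84 + I(16)) = sqrt(-84 + (1/2)*(4 + 16)/16) = sqrt(-84 + (1/2)*(1/16)*20) = sqrt(-84 + 5/8) = sqrt(-667/8) = I*sqrt(1334)/4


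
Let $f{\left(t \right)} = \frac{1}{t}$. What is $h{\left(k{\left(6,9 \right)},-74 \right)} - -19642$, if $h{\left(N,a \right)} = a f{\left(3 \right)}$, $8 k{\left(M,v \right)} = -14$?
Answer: $\frac{58852}{3} \approx 19617.0$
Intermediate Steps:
$k{\left(M,v \right)} = - \frac{7}{4}$ ($k{\left(M,v \right)} = \frac{1}{8} \left(-14\right) = - \frac{7}{4}$)
$h{\left(N,a \right)} = \frac{a}{3}$
$h{\left(k{\left(6,9 \right)},-74 \right)} - -19642 = \frac{1}{3} \left(-74\right) - -19642 = - \frac{74}{3} + 19642 = \frac{58852}{3}$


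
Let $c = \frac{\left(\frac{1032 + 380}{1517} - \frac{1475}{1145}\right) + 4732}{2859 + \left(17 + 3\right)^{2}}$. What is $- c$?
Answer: $- \frac{1643739509}{1132153787} \approx -1.4519$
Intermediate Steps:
$c = \frac{1643739509}{1132153787}$ ($c = \frac{\left(1412 \cdot \frac{1}{1517} - \frac{295}{229}\right) + 4732}{2859 + 20^{2}} = \frac{\left(\frac{1412}{1517} - \frac{295}{229}\right) + 4732}{2859 + 400} = \frac{- \frac{124167}{347393} + 4732}{3259} = \frac{1643739509}{347393} \cdot \frac{1}{3259} = \frac{1643739509}{1132153787} \approx 1.4519$)
$- c = \left(-1\right) \frac{1643739509}{1132153787} = - \frac{1643739509}{1132153787}$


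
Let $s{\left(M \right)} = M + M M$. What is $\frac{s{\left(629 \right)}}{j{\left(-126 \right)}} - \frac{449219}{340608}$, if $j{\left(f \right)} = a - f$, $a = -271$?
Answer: $- \frac{27007573783}{9877632} \approx -2734.2$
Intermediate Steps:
$j{\left(f \right)} = -271 - f$
$s{\left(M \right)} = M + M^{2}$
$\frac{s{\left(629 \right)}}{j{\left(-126 \right)}} - \frac{449219}{340608} = \frac{629 \left(1 + 629\right)}{-271 - -126} - \frac{449219}{340608} = \frac{629 \cdot 630}{-271 + 126} - \frac{449219}{340608} = \frac{396270}{-145} - \frac{449219}{340608} = 396270 \left(- \frac{1}{145}\right) - \frac{449219}{340608} = - \frac{79254}{29} - \frac{449219}{340608} = - \frac{27007573783}{9877632}$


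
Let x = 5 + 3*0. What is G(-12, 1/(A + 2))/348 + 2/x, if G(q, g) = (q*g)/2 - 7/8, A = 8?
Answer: 5509/13920 ≈ 0.39576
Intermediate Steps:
G(q, g) = -7/8 + g*q/2 (G(q, g) = (g*q)*(½) - 7*⅛ = g*q/2 - 7/8 = -7/8 + g*q/2)
x = 5 (x = 5 + 0 = 5)
G(-12, 1/(A + 2))/348 + 2/x = (-7/8 + (½)*(-12)/(8 + 2))/348 + 2/5 = (-7/8 + (½)*(-12)/10)*(1/348) + 2*(⅕) = (-7/8 + (½)*(⅒)*(-12))*(1/348) + ⅖ = (-7/8 - ⅗)*(1/348) + ⅖ = -59/40*1/348 + ⅖ = -59/13920 + ⅖ = 5509/13920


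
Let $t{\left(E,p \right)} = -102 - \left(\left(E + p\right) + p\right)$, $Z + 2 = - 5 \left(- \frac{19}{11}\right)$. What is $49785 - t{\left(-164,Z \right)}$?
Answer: $\frac{547099}{11} \approx 49736.0$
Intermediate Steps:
$Z = \frac{73}{11}$ ($Z = -2 - 5 \left(- \frac{19}{11}\right) = -2 - 5 \left(\left(-19\right) \frac{1}{11}\right) = -2 - - \frac{95}{11} = -2 + \frac{95}{11} = \frac{73}{11} \approx 6.6364$)
$t{\left(E,p \right)} = -102 - E - 2 p$ ($t{\left(E,p \right)} = -102 - \left(E + 2 p\right) = -102 - E - 2 p$)
$49785 - t{\left(-164,Z \right)} = 49785 - \left(-102 - -164 - \frac{146}{11}\right) = 49785 - \left(-102 + 164 - \frac{146}{11}\right) = 49785 - \frac{536}{11} = \frac{547099}{11}$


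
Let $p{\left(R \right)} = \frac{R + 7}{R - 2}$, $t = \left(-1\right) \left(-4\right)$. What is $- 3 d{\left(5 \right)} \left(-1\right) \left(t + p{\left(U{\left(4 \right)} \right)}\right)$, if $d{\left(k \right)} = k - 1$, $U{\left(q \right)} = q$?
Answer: $114$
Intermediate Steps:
$d{\left(k \right)} = -1 + k$
$t = 4$
$p{\left(R \right)} = \frac{7 + R}{-2 + R}$
$- 3 d{\left(5 \right)} \left(-1\right) \left(t + p{\left(U{\left(4 \right)} \right)}\right) = - 3 \left(-1 + 5\right) \left(-1\right) \left(4 + \frac{7 + 4}{-2 + 4}\right) = \left(-3\right) 4 \left(-1\right) \left(4 + \frac{1}{2} \cdot 11\right) = \left(-12\right) \left(-1\right) \left(4 + \frac{1}{2} \cdot 11\right) = 12 \left(4 + \frac{11}{2}\right) = 12 \cdot \frac{19}{2} = 114$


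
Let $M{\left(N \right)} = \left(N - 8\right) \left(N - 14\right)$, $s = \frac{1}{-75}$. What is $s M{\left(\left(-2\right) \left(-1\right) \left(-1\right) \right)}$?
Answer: $- \frac{32}{15} \approx -2.1333$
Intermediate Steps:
$s = - \frac{1}{75} \approx -0.013333$
$M{\left(N \right)} = \left(-14 + N\right) \left(-8 + N\right)$ ($M{\left(N \right)} = \left(-8 + N\right) \left(-14 + N\right) = \left(-14 + N\right) \left(-8 + N\right)$)
$s M{\left(\left(-2\right) \left(-1\right) \left(-1\right) \right)} = - \frac{112 + \left(\left(-2\right) \left(-1\right) \left(-1\right)\right)^{2} - 22 \left(-2\right) \left(-1\right) \left(-1\right)}{75} = - \frac{112 + \left(2 \left(-1\right)\right)^{2} - 22 \cdot 2 \left(-1\right)}{75} = - \frac{112 + \left(-2\right)^{2} - -44}{75} = - \frac{112 + 4 + 44}{75} = \left(- \frac{1}{75}\right) 160 = - \frac{32}{15}$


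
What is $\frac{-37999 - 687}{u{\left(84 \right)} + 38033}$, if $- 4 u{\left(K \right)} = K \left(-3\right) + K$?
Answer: $- \frac{38686}{38075} \approx -1.016$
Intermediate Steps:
$u{\left(K \right)} = \frac{K}{2}$ ($u{\left(K \right)} = - \frac{K \left(-3\right) + K}{4} = - \frac{- 3 K + K}{4} = - \frac{\left(-2\right) K}{4} = \frac{K}{2}$)
$\frac{-37999 - 687}{u{\left(84 \right)} + 38033} = \frac{-37999 - 687}{\frac{1}{2} \cdot 84 + 38033} = \frac{-37999 - 687}{42 + 38033} = - \frac{38686}{38075}$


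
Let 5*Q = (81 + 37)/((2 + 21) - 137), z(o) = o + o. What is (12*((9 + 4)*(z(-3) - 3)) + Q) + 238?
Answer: -332369/285 ≈ -1166.2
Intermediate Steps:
z(o) = 2*o
Q = -59/285 (Q = ((81 + 37)/((2 + 21) - 137))/5 = (118/(23 - 137))/5 = (118/(-114))/5 = (118*(-1/114))/5 = (1/5)*(-59/57) = -59/285 ≈ -0.20702)
(12*((9 + 4)*(z(-3) - 3)) + Q) + 238 = (12*((9 + 4)*(2*(-3) - 3)) - 59/285) + 238 = (12*(13*(-6 - 3)) - 59/285) + 238 = (12*(13*(-9)) - 59/285) + 238 = (12*(-117) - 59/285) + 238 = (-1404 - 59/285) + 238 = -400199/285 + 238 = -332369/285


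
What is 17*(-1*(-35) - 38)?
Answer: -51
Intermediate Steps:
17*(-1*(-35) - 38) = 17*(35 - 38) = 17*(-3) = -51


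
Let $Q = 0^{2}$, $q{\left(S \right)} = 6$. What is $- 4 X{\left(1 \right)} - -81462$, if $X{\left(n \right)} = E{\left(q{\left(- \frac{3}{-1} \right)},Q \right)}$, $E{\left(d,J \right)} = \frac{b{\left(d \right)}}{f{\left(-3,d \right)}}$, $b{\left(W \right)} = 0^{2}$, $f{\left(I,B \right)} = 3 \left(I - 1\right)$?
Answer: $81462$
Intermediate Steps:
$f{\left(I,B \right)} = -3 + 3 I$ ($f{\left(I,B \right)} = 3 \left(-1 + I\right) = -3 + 3 I$)
$Q = 0$
$b{\left(W \right)} = 0$
$E{\left(d,J \right)} = 0$ ($E{\left(d,J \right)} = \frac{0}{-3 + 3 \left(-3\right)} = \frac{0}{-3 - 9} = \frac{0}{-12} = 0 \left(- \frac{1}{12}\right) = 0$)
$X{\left(n \right)} = 0$
$- 4 X{\left(1 \right)} - -81462 = \left(-4\right) 0 - -81462 = 0 + 81462 = 81462$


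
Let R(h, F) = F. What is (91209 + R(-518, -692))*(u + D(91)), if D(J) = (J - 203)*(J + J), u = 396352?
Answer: 34031495456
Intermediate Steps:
D(J) = 2*J*(-203 + J) (D(J) = (-203 + J)*(2*J) = 2*J*(-203 + J))
(91209 + R(-518, -692))*(u + D(91)) = (91209 - 692)*(396352 + 2*91*(-203 + 91)) = 90517*(396352 + 2*91*(-112)) = 90517*(396352 - 20384) = 90517*375968 = 34031495456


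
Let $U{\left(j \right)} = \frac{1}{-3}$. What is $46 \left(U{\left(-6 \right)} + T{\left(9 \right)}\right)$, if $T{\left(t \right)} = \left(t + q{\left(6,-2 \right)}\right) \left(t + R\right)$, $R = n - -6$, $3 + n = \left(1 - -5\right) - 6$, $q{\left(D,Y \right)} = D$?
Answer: $\frac{24794}{3} \approx 8264.7$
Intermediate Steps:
$U{\left(j \right)} = - \frac{1}{3}$
$n = -3$ ($n = -3 + \left(\left(1 - -5\right) - 6\right) = -3 + \left(\left(1 + 5\right) - 6\right) = -3 + \left(6 - 6\right) = -3 + 0 = -3$)
$R = 3$ ($R = -3 - -6 = -3 + 6 = 3$)
$T{\left(t \right)} = \left(3 + t\right) \left(6 + t\right)$ ($T{\left(t \right)} = \left(t + 6\right) \left(t + 3\right) = \left(6 + t\right) \left(3 + t\right) = \left(3 + t\right) \left(6 + t\right)$)
$46 \left(U{\left(-6 \right)} + T{\left(9 \right)}\right) = 46 \left(- \frac{1}{3} + \left(18 + 9^{2} + 9 \cdot 9\right)\right) = 46 \left(- \frac{1}{3} + \left(18 + 81 + 81\right)\right) = 46 \left(- \frac{1}{3} + 180\right) = 46 \cdot \frac{539}{3} = \frac{24794}{3}$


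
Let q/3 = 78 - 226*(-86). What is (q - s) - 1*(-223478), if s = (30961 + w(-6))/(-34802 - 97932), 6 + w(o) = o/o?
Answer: 18716836818/66367 ≈ 2.8202e+5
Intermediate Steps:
w(o) = -5 (w(o) = -6 + o/o = -6 + 1 = -5)
q = 58542 (q = 3*(78 - 226*(-86)) = 3*(78 + 19436) = 3*19514 = 58542)
s = -15478/66367 (s = (30961 - 5)/(-34802 - 97932) = 30956/(-132734) = 30956*(-1/132734) = -15478/66367 ≈ -0.23322)
(q - s) - 1*(-223478) = (58542 - 1*(-15478/66367)) - 1*(-223478) = (58542 + 15478/66367) + 223478 = 3885272392/66367 + 223478 = 18716836818/66367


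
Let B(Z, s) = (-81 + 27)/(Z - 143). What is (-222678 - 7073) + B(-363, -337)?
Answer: -58126976/253 ≈ -2.2975e+5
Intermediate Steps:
B(Z, s) = -54/(-143 + Z)
(-222678 - 7073) + B(-363, -337) = (-222678 - 7073) - 54/(-143 - 363) = -229751 - 54/(-506) = -229751 - 54*(-1/506) = -229751 + 27/253 = -58126976/253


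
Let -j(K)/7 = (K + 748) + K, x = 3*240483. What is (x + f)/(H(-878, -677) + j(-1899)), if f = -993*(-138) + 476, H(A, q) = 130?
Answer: 858959/21480 ≈ 39.989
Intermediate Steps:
x = 721449
f = 137510 (f = 137034 + 476 = 137510)
j(K) = -5236 - 14*K (j(K) = -7*((K + 748) + K) = -7*((748 + K) + K) = -7*(748 + 2*K) = -5236 - 14*K)
(x + f)/(H(-878, -677) + j(-1899)) = (721449 + 137510)/(130 + (-5236 - 14*(-1899))) = 858959/(130 + (-5236 + 26586)) = 858959/(130 + 21350) = 858959/21480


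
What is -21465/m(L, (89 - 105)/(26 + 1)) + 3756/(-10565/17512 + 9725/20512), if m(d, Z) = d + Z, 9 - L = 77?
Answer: -102990994692197/3580925340 ≈ -28761.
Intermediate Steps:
L = -68 (L = 9 - 1*77 = 9 - 77 = -68)
m(d, Z) = Z + d
-21465/m(L, (89 - 105)/(26 + 1)) + 3756/(-10565/17512 + 9725/20512) = -21465/((89 - 105)/(26 + 1) - 68) + 3756/(-10565/17512 + 9725/20512) = -21465/(-16/27 - 68) + 3756/(-10565*1/17512 + 9725*(1/20512)) = -21465/(-16*1/27 - 68) + 3756/(-10565/17512 + 9725/20512) = -21465/(-16/27 - 68) + 3756/(-5800635/44900768) = -21465/(-1852/27) + 3756*(-44900768/5800635) = -21465*(-27/1852) - 56215761536/1933545 = 579555/1852 - 56215761536/1933545 = -102990994692197/3580925340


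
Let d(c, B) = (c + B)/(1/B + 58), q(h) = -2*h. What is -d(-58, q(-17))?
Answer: 816/1973 ≈ 0.41358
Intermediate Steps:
d(c, B) = (B + c)/(58 + 1/B)
-d(-58, q(-17)) = -(-2*(-17))*(-2*(-17) - 58)/(1 + 58*(-2*(-17))) = -34*(34 - 58)/(1 + 58*34) = -34*(-24)/(1 + 1972) = -34*(-24)/1973 = -1*(-816/1973) = 816/1973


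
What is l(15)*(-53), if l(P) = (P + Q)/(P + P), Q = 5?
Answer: -106/3 ≈ -35.333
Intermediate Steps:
l(P) = (5 + P)/(2*P) (l(P) = (P + 5)/(P + P) = (5 + P)/((2*P)) = (5 + P)*(1/(2*P)) = (5 + P)/(2*P))
l(15)*(-53) = ((½)*(5 + 15)/15)*(-53) = ((½)*(1/15)*20)*(-53) = (⅔)*(-53) = -106/3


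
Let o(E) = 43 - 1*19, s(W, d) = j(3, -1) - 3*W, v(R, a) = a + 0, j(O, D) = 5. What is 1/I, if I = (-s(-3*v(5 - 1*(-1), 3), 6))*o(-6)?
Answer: -1/768 ≈ -0.0013021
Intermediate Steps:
v(R, a) = a
s(W, d) = 5 - 3*W
o(E) = 24 (o(E) = 43 - 19 = 24)
I = -768 (I = -(5 - (-9)*3)*24 = -(5 - 3*(-9))*24 = -(5 + 27)*24 = -1*32*24 = -32*24 = -768)
1/I = 1/(-768) = -1/768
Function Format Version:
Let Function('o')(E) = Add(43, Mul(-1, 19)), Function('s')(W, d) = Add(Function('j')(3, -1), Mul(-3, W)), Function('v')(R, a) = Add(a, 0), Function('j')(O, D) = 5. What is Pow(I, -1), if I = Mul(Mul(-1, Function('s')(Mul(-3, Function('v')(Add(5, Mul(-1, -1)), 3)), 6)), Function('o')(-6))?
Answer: Rational(-1, 768) ≈ -0.0013021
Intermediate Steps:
Function('v')(R, a) = a
Function('s')(W, d) = Add(5, Mul(-3, W))
Function('o')(E) = 24 (Function('o')(E) = Add(43, -19) = 24)
I = -768 (I = Mul(Mul(-1, Add(5, Mul(-3, Mul(-3, 3)))), 24) = Mul(Mul(-1, Add(5, Mul(-3, -9))), 24) = Mul(Mul(-1, Add(5, 27)), 24) = Mul(Mul(-1, 32), 24) = Mul(-32, 24) = -768)
Pow(I, -1) = Pow(-768, -1) = Rational(-1, 768)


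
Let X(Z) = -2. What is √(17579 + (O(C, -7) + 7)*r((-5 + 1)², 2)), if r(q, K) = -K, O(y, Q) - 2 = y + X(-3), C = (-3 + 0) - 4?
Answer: √17579 ≈ 132.59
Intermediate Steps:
C = -7 (C = -3 - 4 = -7)
O(y, Q) = y (O(y, Q) = 2 + (y - 2) = 2 + (-2 + y) = y)
√(17579 + (O(C, -7) + 7)*r((-5 + 1)², 2)) = √(17579 + (-7 + 7)*(-1*2)) = √(17579 + 0*(-2)) = √(17579 + 0) = √17579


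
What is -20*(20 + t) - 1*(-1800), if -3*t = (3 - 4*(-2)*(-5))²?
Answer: 31580/3 ≈ 10527.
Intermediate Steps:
t = -1369/3 (t = -(3 - 4*(-2)*(-5))²/3 = -(3 + 8*(-5))²/3 = -(3 - 40)²/3 = -⅓*(-37)² = -⅓*1369 = -1369/3 ≈ -456.33)
-20*(20 + t) - 1*(-1800) = -20*(20 - 1369/3) - 1*(-1800) = -20*(-1309/3) + 1800 = 26180/3 + 1800 = 31580/3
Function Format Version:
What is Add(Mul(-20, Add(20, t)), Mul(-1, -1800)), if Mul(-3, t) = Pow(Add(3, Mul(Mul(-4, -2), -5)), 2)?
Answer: Rational(31580, 3) ≈ 10527.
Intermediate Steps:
t = Rational(-1369, 3) (t = Mul(Rational(-1, 3), Pow(Add(3, Mul(Mul(-4, -2), -5)), 2)) = Mul(Rational(-1, 3), Pow(Add(3, Mul(8, -5)), 2)) = Mul(Rational(-1, 3), Pow(Add(3, -40), 2)) = Mul(Rational(-1, 3), Pow(-37, 2)) = Mul(Rational(-1, 3), 1369) = Rational(-1369, 3) ≈ -456.33)
Add(Mul(-20, Add(20, t)), Mul(-1, -1800)) = Add(Mul(-20, Add(20, Rational(-1369, 3))), Mul(-1, -1800)) = Add(Mul(-20, Rational(-1309, 3)), 1800) = Add(Rational(26180, 3), 1800) = Rational(31580, 3)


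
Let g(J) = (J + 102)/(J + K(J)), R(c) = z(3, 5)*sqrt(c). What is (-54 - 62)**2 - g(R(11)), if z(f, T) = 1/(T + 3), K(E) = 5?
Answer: 21348955/1589 + 776*sqrt(11)/1589 ≈ 13437.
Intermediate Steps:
z(f, T) = 1/(3 + T)
R(c) = sqrt(c)/8 (R(c) = sqrt(c)/(3 + 5) = sqrt(c)/8)
g(J) = (102 + J)/(5 + J) (g(J) = (J + 102)/(J + 5) = (102 + J)/(5 + J))
(-54 - 62)**2 - g(R(11)) = (-54 - 62)**2 - (102 + sqrt(11)/8)/(5 + sqrt(11)/8) = (-116)**2 - (102 + sqrt(11)/8)/(5 + sqrt(11)/8) = 13456 - (102 + sqrt(11)/8)/(5 + sqrt(11)/8)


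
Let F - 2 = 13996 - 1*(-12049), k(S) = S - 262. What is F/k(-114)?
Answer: -26047/376 ≈ -69.274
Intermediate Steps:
k(S) = -262 + S
F = 26047 (F = 2 + (13996 - 1*(-12049)) = 2 + (13996 + 12049) = 2 + 26045 = 26047)
F/k(-114) = 26047/(-262 - 114) = 26047/(-376) = 26047*(-1/376) = -26047/376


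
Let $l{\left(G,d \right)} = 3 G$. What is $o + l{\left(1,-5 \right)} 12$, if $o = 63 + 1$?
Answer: $100$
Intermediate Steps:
$o = 64$
$o + l{\left(1,-5 \right)} 12 = 64 + 3 \cdot 1 \cdot 12 = 64 + 3 \cdot 12 = 64 + 36 = 100$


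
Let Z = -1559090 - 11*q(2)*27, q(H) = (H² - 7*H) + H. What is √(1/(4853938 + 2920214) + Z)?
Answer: I*√23520951978047972526/3887076 ≈ 1247.7*I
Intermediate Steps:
q(H) = H² - 6*H
Z = -1556714 (Z = -1559090 - 22*(-6 + 2)*27 = -1559090 - 22*(-4)*27 = -1559090 - 11*(-8)*27 = -1559090 + 88*27 = -1559090 + 2376 = -1556714)
√(1/(4853938 + 2920214) + Z) = √(1/(4853938 + 2920214) - 1556714) = √(1/7774152 - 1556714) = √(-12102131256527/7774152) = I*√23520951978047972526/3887076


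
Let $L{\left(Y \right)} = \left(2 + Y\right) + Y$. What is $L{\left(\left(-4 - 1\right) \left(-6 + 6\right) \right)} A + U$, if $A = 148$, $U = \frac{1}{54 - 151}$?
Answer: $\frac{28711}{97} \approx 295.99$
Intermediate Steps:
$U = - \frac{1}{97}$ ($U = \frac{1}{-97} = - \frac{1}{97} \approx -0.010309$)
$L{\left(Y \right)} = 2 + 2 Y$
$L{\left(\left(-4 - 1\right) \left(-6 + 6\right) \right)} A + U = \left(2 + 2 \left(-4 - 1\right) \left(-6 + 6\right)\right) 148 - \frac{1}{97} = \left(2 + 2 \left(\left(-5\right) 0\right)\right) 148 - \frac{1}{97} = \left(2 + 2 \cdot 0\right) 148 - \frac{1}{97} = \left(2 + 0\right) 148 - \frac{1}{97} = 2 \cdot 148 - \frac{1}{97} = 296 - \frac{1}{97} = \frac{28711}{97}$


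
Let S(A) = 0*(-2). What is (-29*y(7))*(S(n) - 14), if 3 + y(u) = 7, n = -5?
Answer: 1624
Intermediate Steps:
y(u) = 4 (y(u) = -3 + 7 = 4)
S(A) = 0
(-29*y(7))*(S(n) - 14) = (-29*4)*(0 - 14) = -116*(-14) = 1624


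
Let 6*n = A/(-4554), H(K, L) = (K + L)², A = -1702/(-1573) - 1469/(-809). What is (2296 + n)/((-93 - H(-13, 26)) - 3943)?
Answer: -79835010098873/146213516102940 ≈ -0.54602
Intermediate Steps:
A = 3687655/1272557 (A = -1702*(-1/1573) - 1469*(-1/809) = 1702/1573 + 1469/809 = 3687655/1272557 ≈ 2.8978)
n = -3687655/34771347468 (n = ((3687655/1272557)/(-4554))/6 = ((3687655/1272557)*(-1/4554))/6 = (⅙)*(-3687655/5795224578) = -3687655/34771347468 ≈ -0.00010605)
(2296 + n)/((-93 - H(-13, 26)) - 3943) = (2296 - 3687655/34771347468)/((-93 - (-13 + 26)²) - 3943) = 79835010098873/(34771347468*((-93 - 1*13²) - 3943)) = 79835010098873/(34771347468*((-93 - 1*169) - 3943)) = 79835010098873/(34771347468*((-93 - 169) - 3943)) = 79835010098873/(34771347468*(-262 - 3943)) = (79835010098873/34771347468)/(-4205) = (79835010098873/34771347468)*(-1/4205) = -79835010098873/146213516102940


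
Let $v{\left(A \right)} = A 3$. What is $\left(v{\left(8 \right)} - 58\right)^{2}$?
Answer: $1156$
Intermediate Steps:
$v{\left(A \right)} = 3 A$
$\left(v{\left(8 \right)} - 58\right)^{2} = \left(3 \cdot 8 - 58\right)^{2} = \left(24 - 58\right)^{2} = \left(-34\right)^{2} = 1156$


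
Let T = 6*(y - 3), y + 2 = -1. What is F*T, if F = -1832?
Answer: 65952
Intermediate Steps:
y = -3 (y = -2 - 1 = -3)
T = -36 (T = 6*(-3 - 3) = 6*(-6) = -36)
F*T = -1832*(-36) = 65952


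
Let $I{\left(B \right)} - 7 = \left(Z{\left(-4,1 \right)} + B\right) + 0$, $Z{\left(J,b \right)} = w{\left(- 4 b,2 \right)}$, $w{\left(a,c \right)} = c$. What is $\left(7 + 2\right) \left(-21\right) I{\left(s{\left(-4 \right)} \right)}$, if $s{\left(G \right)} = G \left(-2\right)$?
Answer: $-3213$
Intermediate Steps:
$s{\left(G \right)} = - 2 G$
$Z{\left(J,b \right)} = 2$
$I{\left(B \right)} = 9 + B$ ($I{\left(B \right)} = 7 + \left(\left(2 + B\right) + 0\right) = 7 + \left(2 + B\right) = 9 + B$)
$\left(7 + 2\right) \left(-21\right) I{\left(s{\left(-4 \right)} \right)} = \left(7 + 2\right) \left(-21\right) \left(9 - -8\right) = 9 \left(-21\right) \left(9 + 8\right) = \left(-189\right) 17 = -3213$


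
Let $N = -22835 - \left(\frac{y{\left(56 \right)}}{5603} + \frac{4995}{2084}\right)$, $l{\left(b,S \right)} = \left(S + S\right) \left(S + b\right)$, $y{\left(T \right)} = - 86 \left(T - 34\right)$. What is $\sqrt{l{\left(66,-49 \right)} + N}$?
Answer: $\frac{i \sqrt{835212511387808567}}{5838326} \approx 156.53 i$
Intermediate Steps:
$y{\left(T \right)} = 2924 - 86 T$ ($y{\left(T \right)} = - 86 \left(-34 + T\right) = 2924 - 86 T$)
$l{\left(b,S \right)} = 2 S \left(S + b\right)$
$N = - \frac{266660392477}{11676652}$ ($N = -22835 - \left(\frac{2924 - 4816}{5603} + \frac{4995}{2084}\right) = -22835 - \left(\left(2924 - 4816\right) \frac{1}{5603} + 4995 \cdot \frac{1}{2084}\right) = -22835 - \left(\left(-1892\right) \frac{1}{5603} + \frac{4995}{2084}\right) = -22835 - \left(- \frac{1892}{5603} + \frac{4995}{2084}\right) = -22835 - \frac{24044057}{11676652} = - \frac{266660392477}{11676652} \approx -22837.0$)
$\sqrt{l{\left(66,-49 \right)} + N} = \sqrt{2 \left(-49\right) \left(-49 + 66\right) - \frac{266660392477}{11676652}} = \sqrt{2 \left(-49\right) 17 - \frac{266660392477}{11676652}} = \sqrt{-1666 - \frac{266660392477}{11676652}} = \sqrt{- \frac{286113694709}{11676652}} = \frac{i \sqrt{835212511387808567}}{5838326}$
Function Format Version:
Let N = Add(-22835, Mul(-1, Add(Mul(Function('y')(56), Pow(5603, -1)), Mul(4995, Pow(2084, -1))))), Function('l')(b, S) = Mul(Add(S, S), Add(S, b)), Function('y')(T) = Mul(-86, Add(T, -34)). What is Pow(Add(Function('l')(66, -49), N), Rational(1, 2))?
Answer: Mul(Rational(1, 5838326), I, Pow(835212511387808567, Rational(1, 2))) ≈ Mul(156.53, I)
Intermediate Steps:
Function('y')(T) = Add(2924, Mul(-86, T)) (Function('y')(T) = Mul(-86, Add(-34, T)) = Add(2924, Mul(-86, T)))
Function('l')(b, S) = Mul(2, S, Add(S, b)) (Function('l')(b, S) = Mul(Mul(2, S), Add(S, b)) = Mul(2, S, Add(S, b)))
N = Rational(-266660392477, 11676652) (N = Add(-22835, Mul(-1, Add(Mul(Add(2924, Mul(-86, 56)), Pow(5603, -1)), Mul(4995, Pow(2084, -1))))) = Add(-22835, Mul(-1, Add(Mul(Add(2924, -4816), Rational(1, 5603)), Mul(4995, Rational(1, 2084))))) = Add(-22835, Mul(-1, Add(Mul(-1892, Rational(1, 5603)), Rational(4995, 2084)))) = Add(-22835, Mul(-1, Add(Rational(-1892, 5603), Rational(4995, 2084)))) = Add(-22835, Mul(-1, Rational(24044057, 11676652))) = Add(-22835, Rational(-24044057, 11676652)) = Rational(-266660392477, 11676652) ≈ -22837.)
Pow(Add(Function('l')(66, -49), N), Rational(1, 2)) = Pow(Add(Mul(2, -49, Add(-49, 66)), Rational(-266660392477, 11676652)), Rational(1, 2)) = Pow(Add(Mul(2, -49, 17), Rational(-266660392477, 11676652)), Rational(1, 2)) = Pow(Add(-1666, Rational(-266660392477, 11676652)), Rational(1, 2)) = Pow(Rational(-286113694709, 11676652), Rational(1, 2)) = Mul(Rational(1, 5838326), I, Pow(835212511387808567, Rational(1, 2)))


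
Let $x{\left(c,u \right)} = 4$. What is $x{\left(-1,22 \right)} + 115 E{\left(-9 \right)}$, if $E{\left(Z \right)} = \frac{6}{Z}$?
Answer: $- \frac{218}{3} \approx -72.667$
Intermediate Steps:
$x{\left(-1,22 \right)} + 115 E{\left(-9 \right)} = 4 + 115 \frac{6}{-9} = 4 + 115 \cdot 6 \left(- \frac{1}{9}\right) = 4 + 115 \left(- \frac{2}{3}\right) = 4 - \frac{230}{3} = - \frac{218}{3}$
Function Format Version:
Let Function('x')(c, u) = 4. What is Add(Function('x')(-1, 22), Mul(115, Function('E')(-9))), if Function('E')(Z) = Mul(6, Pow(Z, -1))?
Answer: Rational(-218, 3) ≈ -72.667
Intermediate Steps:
Add(Function('x')(-1, 22), Mul(115, Function('E')(-9))) = Add(4, Mul(115, Mul(6, Pow(-9, -1)))) = Add(4, Mul(115, Mul(6, Rational(-1, 9)))) = Add(4, Mul(115, Rational(-2, 3))) = Add(4, Rational(-230, 3)) = Rational(-218, 3)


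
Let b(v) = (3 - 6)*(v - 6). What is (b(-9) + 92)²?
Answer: 18769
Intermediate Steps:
b(v) = 18 - 3*v (b(v) = -3*(-6 + v) = 18 - 3*v)
(b(-9) + 92)² = ((18 - 3*(-9)) + 92)² = ((18 + 27) + 92)² = (45 + 92)² = 137² = 18769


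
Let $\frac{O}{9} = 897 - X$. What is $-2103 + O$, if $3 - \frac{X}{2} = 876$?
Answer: $21684$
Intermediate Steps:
$X = -1746$ ($X = 6 - 1752 = -1746$)
$O = 23787$ ($O = 9 \left(897 - -1746\right) = 9 \left(897 + 1746\right) = 9 \cdot 2643 = 23787$)
$-2103 + O = -2103 + 23787 = 21684$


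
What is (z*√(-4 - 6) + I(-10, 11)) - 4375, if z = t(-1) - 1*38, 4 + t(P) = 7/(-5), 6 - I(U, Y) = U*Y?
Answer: -4259 - 217*I*√10/5 ≈ -4259.0 - 137.24*I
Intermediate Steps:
I(U, Y) = 6 - U*Y
t(P) = -27/5 (t(P) = -4 + 7/(-5) = -4 + 7*(-⅕) = -4 - 7/5 = -27/5)
z = -217/5 (z = -27/5 - 1*38 = -27/5 - 38 = -217/5 ≈ -43.400)
(z*√(-4 - 6) + I(-10, 11)) - 4375 = (-217*√(-4 - 6)/5 + (6 - 1*(-10)*11)) - 4375 = (-217*I*√10/5 + (6 + 110)) - 4375 = (-217*I*√10/5 + 116) - 4375 = (116 - 217*I*√10/5) - 4375 = -4259 - 217*I*√10/5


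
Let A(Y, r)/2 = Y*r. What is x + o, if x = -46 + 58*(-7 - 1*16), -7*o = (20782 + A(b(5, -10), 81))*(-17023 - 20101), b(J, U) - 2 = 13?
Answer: 123101804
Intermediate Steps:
b(J, U) = 15 (b(J, U) = 2 + 13 = 15)
A(Y, r) = 2*Y*r (A(Y, r) = 2*(Y*r) = 2*Y*r)
o = 123103184 (o = -(20782 + 2*15*81)*(-17023 - 20101)/7 = -(20782 + 2430)*(-37124)/7 = -3316*(-37124) = -⅐*(-861722288) = 123103184)
x = -1380 (x = -46 + 58*(-7 - 16) = -46 + 58*(-23) = -46 - 1334 = -1380)
x + o = -1380 + 123103184 = 123101804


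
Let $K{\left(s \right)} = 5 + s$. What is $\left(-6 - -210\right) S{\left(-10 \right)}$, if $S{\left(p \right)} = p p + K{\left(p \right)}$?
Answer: $19380$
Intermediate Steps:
$S{\left(p \right)} = 5 + p + p^{2}$ ($S{\left(p \right)} = p p + \left(5 + p\right) = p^{2} + \left(5 + p\right) = 5 + p + p^{2}$)
$\left(-6 - -210\right) S{\left(-10 \right)} = \left(-6 - -210\right) \left(5 - 10 + \left(-10\right)^{2}\right) = \left(-6 + 210\right) \left(5 - 10 + 100\right) = 204 \cdot 95 = 19380$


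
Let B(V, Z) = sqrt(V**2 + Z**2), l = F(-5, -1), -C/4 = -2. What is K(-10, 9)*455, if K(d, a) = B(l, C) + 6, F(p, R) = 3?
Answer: 2730 + 455*sqrt(73) ≈ 6617.5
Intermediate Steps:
C = 8 (C = -4*(-2) = 8)
l = 3
K(d, a) = 6 + sqrt(73) (K(d, a) = sqrt(3**2 + 8**2) + 6 = sqrt(9 + 64) + 6 = sqrt(73) + 6 = 6 + sqrt(73))
K(-10, 9)*455 = (6 + sqrt(73))*455 = 2730 + 455*sqrt(73)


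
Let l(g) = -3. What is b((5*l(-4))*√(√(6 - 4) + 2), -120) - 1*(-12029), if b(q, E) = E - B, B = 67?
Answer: 11842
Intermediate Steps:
b(q, E) = -67 + E (b(q, E) = E - 1*67 = E - 67 = -67 + E)
b((5*l(-4))*√(√(6 - 4) + 2), -120) - 1*(-12029) = (-67 - 120) - 1*(-12029) = -187 + 12029 = 11842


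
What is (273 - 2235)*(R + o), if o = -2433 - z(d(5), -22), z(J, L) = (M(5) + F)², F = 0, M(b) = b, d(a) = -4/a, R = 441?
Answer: 3957354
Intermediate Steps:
z(J, L) = 25 (z(J, L) = (5 + 0)² = 5² = 25)
o = -2458 (o = -2433 - 1*25 = -2433 - 25 = -2458)
(273 - 2235)*(R + o) = (273 - 2235)*(441 - 2458) = -1962*(-2017) = 3957354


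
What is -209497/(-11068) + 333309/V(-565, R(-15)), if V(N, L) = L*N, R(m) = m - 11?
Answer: 3383287471/81294460 ≈ 41.618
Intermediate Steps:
R(m) = -11 + m
-209497/(-11068) + 333309/V(-565, R(-15)) = -209497/(-11068) + 333309/(((-11 - 15)*(-565))) = -209497*(-1/11068) + 333309/((-26*(-565))) = 209497/11068 + 333309/14690 = 3383287471/81294460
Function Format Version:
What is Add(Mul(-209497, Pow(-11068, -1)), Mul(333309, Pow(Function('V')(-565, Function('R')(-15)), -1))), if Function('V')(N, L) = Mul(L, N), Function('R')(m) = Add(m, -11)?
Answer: Rational(3383287471, 81294460) ≈ 41.618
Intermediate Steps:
Function('R')(m) = Add(-11, m)
Add(Mul(-209497, Pow(-11068, -1)), Mul(333309, Pow(Function('V')(-565, Function('R')(-15)), -1))) = Add(Mul(-209497, Pow(-11068, -1)), Mul(333309, Pow(Mul(Add(-11, -15), -565), -1))) = Add(Mul(-209497, Rational(-1, 11068)), Mul(333309, Pow(Mul(-26, -565), -1))) = Add(Rational(209497, 11068), Mul(333309, Pow(14690, -1))) = Add(Rational(209497, 11068), Mul(333309, Rational(1, 14690))) = Add(Rational(209497, 11068), Rational(333309, 14690)) = Rational(3383287471, 81294460)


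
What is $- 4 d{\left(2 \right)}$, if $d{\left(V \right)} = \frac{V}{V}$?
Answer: $-4$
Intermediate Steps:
$d{\left(V \right)} = 1$
$- 4 d{\left(2 \right)} = \left(-4\right) 1 = -4$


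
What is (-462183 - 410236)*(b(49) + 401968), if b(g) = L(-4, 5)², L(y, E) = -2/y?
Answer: -1402738954787/4 ≈ -3.5068e+11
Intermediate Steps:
b(g) = ¼ (b(g) = (-2/(-4))² = (-2*(-¼))² = (½)² = ¼)
(-462183 - 410236)*(b(49) + 401968) = (-462183 - 410236)*(¼ + 401968) = -872419*1607873/4 = -1402738954787/4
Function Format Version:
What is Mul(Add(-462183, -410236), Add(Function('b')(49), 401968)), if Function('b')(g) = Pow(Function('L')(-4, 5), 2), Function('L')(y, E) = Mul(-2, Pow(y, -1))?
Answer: Rational(-1402738954787, 4) ≈ -3.5068e+11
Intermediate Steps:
Function('b')(g) = Rational(1, 4) (Function('b')(g) = Pow(Mul(-2, Pow(-4, -1)), 2) = Pow(Mul(-2, Rational(-1, 4)), 2) = Pow(Rational(1, 2), 2) = Rational(1, 4))
Mul(Add(-462183, -410236), Add(Function('b')(49), 401968)) = Mul(Add(-462183, -410236), Add(Rational(1, 4), 401968)) = Mul(-872419, Rational(1607873, 4)) = Rational(-1402738954787, 4)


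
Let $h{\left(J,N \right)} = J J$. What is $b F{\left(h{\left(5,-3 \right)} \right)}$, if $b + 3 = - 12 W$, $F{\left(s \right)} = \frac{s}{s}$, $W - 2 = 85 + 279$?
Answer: $-4395$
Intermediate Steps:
$h{\left(J,N \right)} = J^{2}$
$W = 366$ ($W = 2 + \left(85 + 279\right) = 2 + 364 = 366$)
$F{\left(s \right)} = 1$
$b = -4395$ ($b = -3 - 4392 = -4395$)
$b F{\left(h{\left(5,-3 \right)} \right)} = \left(-4395\right) 1 = -4395$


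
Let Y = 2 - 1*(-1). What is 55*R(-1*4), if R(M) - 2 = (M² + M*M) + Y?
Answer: 2035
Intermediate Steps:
Y = 3 (Y = 2 + 1 = 3)
R(M) = 5 + 2*M² (R(M) = 2 + ((M² + M*M) + 3) = 2 + ((M² + M²) + 3) = 2 + (2*M² + 3) = 2 + (3 + 2*M²) = 5 + 2*M²)
55*R(-1*4) = 55*(5 + 2*(-1*4)²) = 55*(5 + 2*(-4)²) = 55*(5 + 2*16) = 55*(5 + 32) = 55*37 = 2035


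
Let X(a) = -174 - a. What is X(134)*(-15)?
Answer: 4620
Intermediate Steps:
X(134)*(-15) = (-174 - 1*134)*(-15) = (-174 - 134)*(-15) = -308*(-15) = 4620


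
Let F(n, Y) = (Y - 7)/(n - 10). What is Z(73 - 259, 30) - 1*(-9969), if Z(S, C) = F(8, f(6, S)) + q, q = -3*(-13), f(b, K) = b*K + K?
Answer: 21325/2 ≈ 10663.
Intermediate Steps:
f(b, K) = K + K*b (f(b, K) = K*b + K = K + K*b)
F(n, Y) = (-7 + Y)/(-10 + n)
q = 39
Z(S, C) = 85/2 - 7*S/2 (Z(S, C) = (-7 + S*(1 + 6))/(-10 + 8) + 39 = (-7 + S*7)/(-2) + 39 = -(-7 + 7*S)/2 + 39 = (7/2 - 7*S/2) + 39 = 85/2 - 7*S/2)
Z(73 - 259, 30) - 1*(-9969) = (85/2 - 7*(73 - 259)/2) - 1*(-9969) = (85/2 - 7/2*(-186)) + 9969 = (85/2 + 651) + 9969 = 1387/2 + 9969 = 21325/2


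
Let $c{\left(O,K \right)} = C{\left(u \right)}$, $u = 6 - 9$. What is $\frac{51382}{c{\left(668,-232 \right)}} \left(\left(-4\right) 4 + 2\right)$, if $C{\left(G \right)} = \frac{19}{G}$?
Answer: $\frac{2158044}{19} \approx 1.1358 \cdot 10^{5}$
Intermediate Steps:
$u = -3$
$c{\left(O,K \right)} = - \frac{19}{3}$ ($c{\left(O,K \right)} = \frac{19}{-3} = 19 \left(- \frac{1}{3}\right) = - \frac{19}{3}$)
$\frac{51382}{c{\left(668,-232 \right)}} \left(\left(-4\right) 4 + 2\right) = \frac{51382}{- \frac{19}{3}} \left(\left(-4\right) 4 + 2\right) = 51382 \left(- \frac{3}{19}\right) \left(-16 + 2\right) = \left(- \frac{154146}{19}\right) \left(-14\right) = \frac{2158044}{19}$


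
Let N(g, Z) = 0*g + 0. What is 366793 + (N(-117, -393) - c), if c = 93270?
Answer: 273523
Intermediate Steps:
N(g, Z) = 0 (N(g, Z) = 0 + 0 = 0)
366793 + (N(-117, -393) - c) = 366793 + (0 - 1*93270) = 366793 + (0 - 93270) = 366793 - 93270 = 273523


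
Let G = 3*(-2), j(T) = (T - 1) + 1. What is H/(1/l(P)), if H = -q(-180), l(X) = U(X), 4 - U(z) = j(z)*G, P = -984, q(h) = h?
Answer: -1062000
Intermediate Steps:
j(T) = T (j(T) = (-1 + T) + 1 = T)
G = -6
U(z) = 4 + 6*z (U(z) = 4 - z*(-6) = 4 - (-6)*z = 4 + 6*z)
l(X) = 4 + 6*X
H = 180 (H = -1*(-180) = 180)
H/(1/l(P)) = 180/(1/(4 + 6*(-984))) = 180/(1/(4 - 5904)) = 180/(1/(-5900)) = 180/(-1/5900) = 180*(-5900) = -1062000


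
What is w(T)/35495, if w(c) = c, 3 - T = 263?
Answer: -52/7099 ≈ -0.0073250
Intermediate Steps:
T = -260 (T = 3 - 1*263 = 3 - 263 = -260)
w(T)/35495 = -260/35495 = -260*1/35495 = -52/7099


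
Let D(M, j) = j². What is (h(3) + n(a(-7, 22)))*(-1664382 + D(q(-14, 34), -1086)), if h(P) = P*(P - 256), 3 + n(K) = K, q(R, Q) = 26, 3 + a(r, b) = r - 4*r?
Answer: 360829584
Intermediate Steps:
a(r, b) = -3 - 3*r (a(r, b) = -3 + (r - 4*r) = -3 - 3*r)
n(K) = -3 + K
h(P) = P*(-256 + P)
(h(3) + n(a(-7, 22)))*(-1664382 + D(q(-14, 34), -1086)) = (3*(-256 + 3) + (-3 + (-3 - 3*(-7))))*(-1664382 + (-1086)²) = (3*(-253) + (-3 + (-3 + 21)))*(-1664382 + 1179396) = (-759 + (-3 + 18))*(-484986) = (-759 + 15)*(-484986) = -744*(-484986) = 360829584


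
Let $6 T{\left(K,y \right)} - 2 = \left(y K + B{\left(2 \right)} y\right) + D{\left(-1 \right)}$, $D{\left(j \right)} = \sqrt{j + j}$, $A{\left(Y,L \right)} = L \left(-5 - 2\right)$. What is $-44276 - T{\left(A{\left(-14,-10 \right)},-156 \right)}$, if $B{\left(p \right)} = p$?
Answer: $- \frac{127213}{3} - \frac{i \sqrt{2}}{6} \approx -42404.0 - 0.2357 i$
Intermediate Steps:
$A{\left(Y,L \right)} = - 7 L$ ($A{\left(Y,L \right)} = L \left(-7\right) = - 7 L$)
$D{\left(j \right)} = \sqrt{2} \sqrt{j}$ ($D{\left(j \right)} = \sqrt{2 j} = \sqrt{2} \sqrt{j}$)
$T{\left(K,y \right)} = \frac{1}{3} + \frac{y}{3} + \frac{i \sqrt{2}}{6} + \frac{K y}{6}$ ($T{\left(K,y \right)} = \frac{1}{3} + \frac{\left(y K + 2 y\right) + \sqrt{2} \sqrt{-1}}{6} = \frac{1}{3} + \frac{\left(K y + 2 y\right) + \sqrt{2} i}{6} = \frac{1}{3} + \frac{\left(2 y + K y\right) + i \sqrt{2}}{6} = \frac{1}{3} + \frac{2 y + i \sqrt{2} + K y}{6} = \frac{1}{3} + \left(\frac{y}{3} + \frac{i \sqrt{2}}{6} + \frac{K y}{6}\right) = \frac{1}{3} + \frac{y}{3} + \frac{i \sqrt{2}}{6} + \frac{K y}{6}$)
$-44276 - T{\left(A{\left(-14,-10 \right)},-156 \right)} = -44276 - \left(\frac{1}{3} + \frac{1}{3} \left(-156\right) + \frac{i \sqrt{2}}{6} + \frac{1}{6} \left(\left(-7\right) \left(-10\right)\right) \left(-156\right)\right) = -44276 - \left(\frac{1}{3} - 52 + \frac{i \sqrt{2}}{6} + \frac{1}{6} \cdot 70 \left(-156\right)\right) = -44276 - \left(\frac{1}{3} - 52 + \frac{i \sqrt{2}}{6} - 1820\right) = -44276 - \left(- \frac{5615}{3} + \frac{i \sqrt{2}}{6}\right) = -44276 + \left(\frac{5615}{3} - \frac{i \sqrt{2}}{6}\right) = - \frac{127213}{3} - \frac{i \sqrt{2}}{6}$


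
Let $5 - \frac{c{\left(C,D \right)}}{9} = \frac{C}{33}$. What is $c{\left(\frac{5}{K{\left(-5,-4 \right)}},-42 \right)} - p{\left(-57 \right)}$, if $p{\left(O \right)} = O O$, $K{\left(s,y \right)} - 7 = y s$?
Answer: $- \frac{317201}{99} \approx -3204.1$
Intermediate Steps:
$K{\left(s,y \right)} = 7 + s y$ ($K{\left(s,y \right)} = 7 + y s = 7 + s y$)
$c{\left(C,D \right)} = 45 - \frac{3 C}{11}$ ($c{\left(C,D \right)} = 45 - 9 \frac{C}{33} = 45 - \frac{3 C}{11}$)
$p{\left(O \right)} = O^{2}$
$c{\left(\frac{5}{K{\left(-5,-4 \right)}},-42 \right)} - p{\left(-57 \right)} = \left(45 - \frac{3 \frac{5}{7 - -20}}{11}\right) - \left(-57\right)^{2} = \left(45 - \frac{3 \frac{5}{7 + 20}}{11}\right) - 3249 = \left(45 - \frac{3 \cdot \frac{5}{27}}{11}\right) - 3249 = \left(45 - \frac{3 \cdot 5 \cdot \frac{1}{27}}{11}\right) - 3249 = \left(45 - \frac{5}{99}\right) - 3249 = \frac{4450}{99} - 3249 = - \frac{317201}{99}$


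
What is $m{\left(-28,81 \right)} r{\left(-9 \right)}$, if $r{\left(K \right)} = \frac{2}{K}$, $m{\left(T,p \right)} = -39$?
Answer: $\frac{26}{3} \approx 8.6667$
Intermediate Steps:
$m{\left(-28,81 \right)} r{\left(-9 \right)} = - 39 \frac{2}{-9} = - 39 \cdot 2 \left(- \frac{1}{9}\right) = \left(-39\right) \left(- \frac{2}{9}\right) = \frac{26}{3}$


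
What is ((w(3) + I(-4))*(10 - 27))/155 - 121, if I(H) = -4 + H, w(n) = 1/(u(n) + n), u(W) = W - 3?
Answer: -55874/465 ≈ -120.16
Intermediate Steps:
u(W) = -3 + W
w(n) = 1/(-3 + 2*n) (w(n) = 1/((-3 + n) + n) = 1/(-3 + 2*n))
((w(3) + I(-4))*(10 - 27))/155 - 121 = ((1/(-3 + 2*3) + (-4 - 4))*(10 - 27))/155 - 121 = ((1/(-3 + 6) - 8)*(-17))*(1/155) - 121 = ((1/3 - 8)*(-17))*(1/155) - 121 = ((⅓ - 8)*(-17))*(1/155) - 121 = -23/3*(-17)*(1/155) - 121 = (391/3)*(1/155) - 121 = 391/465 - 121 = -55874/465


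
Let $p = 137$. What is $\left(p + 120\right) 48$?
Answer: $12336$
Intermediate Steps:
$\left(p + 120\right) 48 = \left(137 + 120\right) 48 = 257 \cdot 48 = 12336$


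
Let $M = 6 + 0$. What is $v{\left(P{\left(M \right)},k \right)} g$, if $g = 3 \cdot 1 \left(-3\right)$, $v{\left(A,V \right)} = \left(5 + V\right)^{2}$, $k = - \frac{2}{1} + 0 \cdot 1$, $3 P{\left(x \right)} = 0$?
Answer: $-81$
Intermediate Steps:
$M = 6$
$P{\left(x \right)} = 0$ ($P{\left(x \right)} = \frac{1}{3} \cdot 0 = 0$)
$k = -2$ ($k = \left(-2\right) 1 + 0 = -2 + 0 = -2$)
$g = -9$ ($g = 3 \left(-3\right) = -9$)
$v{\left(P{\left(M \right)},k \right)} g = \left(5 - 2\right)^{2} \left(-9\right) = 3^{2} \left(-9\right) = 9 \left(-9\right) = -81$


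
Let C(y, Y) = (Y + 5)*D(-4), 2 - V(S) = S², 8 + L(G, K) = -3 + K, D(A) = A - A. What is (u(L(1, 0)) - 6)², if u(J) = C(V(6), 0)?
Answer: 36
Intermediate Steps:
D(A) = 0
L(G, K) = -11 + K (L(G, K) = -8 + (-3 + K) = -11 + K)
V(S) = 2 - S²
C(y, Y) = 0 (C(y, Y) = (Y + 5)*0 = (5 + Y)*0 = 0)
u(J) = 0
(u(L(1, 0)) - 6)² = (0 - 6)² = (-6)² = 36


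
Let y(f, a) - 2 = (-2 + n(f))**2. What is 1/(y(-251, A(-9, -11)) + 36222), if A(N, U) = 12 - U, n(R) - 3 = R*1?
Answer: 1/98724 ≈ 1.0129e-5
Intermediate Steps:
n(R) = 3 + R (n(R) = 3 + R*1 = 3 + R)
y(f, a) = 2 + (1 + f)**2 (y(f, a) = 2 + (-2 + (3 + f))**2 = 2 + (1 + f)**2)
1/(y(-251, A(-9, -11)) + 36222) = 1/((2 + (1 - 251)**2) + 36222) = 1/((2 + (-250)**2) + 36222) = 1/((2 + 62500) + 36222) = 1/(62502 + 36222) = 1/98724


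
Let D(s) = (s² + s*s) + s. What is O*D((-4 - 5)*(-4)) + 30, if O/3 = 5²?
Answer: 197130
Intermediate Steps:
O = 75 (O = 3*5² = 3*25 = 75)
D(s) = s + 2*s² (D(s) = (s² + s²) + s = 2*s² + s = s + 2*s²)
O*D((-4 - 5)*(-4)) + 30 = 75*(((-4 - 5)*(-4))*(1 + 2*((-4 - 5)*(-4)))) + 30 = 75*((-9*(-4))*(1 + 2*(-9*(-4)))) + 30 = 75*(36*(1 + 2*36)) + 30 = 75*(36*(1 + 72)) + 30 = 75*(36*73) + 30 = 75*2628 + 30 = 197100 + 30 = 197130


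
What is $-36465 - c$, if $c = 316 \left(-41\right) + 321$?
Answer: $-23830$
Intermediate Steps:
$c = -12635$ ($c = -12956 + 321 = -12635$)
$-36465 - c = -36465 - -12635 = -36465 + 12635 = -23830$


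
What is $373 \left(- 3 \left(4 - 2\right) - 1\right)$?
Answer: $-2611$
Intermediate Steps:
$373 \left(- 3 \left(4 - 2\right) - 1\right) = 373 \left(\left(-3\right) 2 - 1\right) = 373 \left(-6 - 1\right) = 373 \left(-7\right) = -2611$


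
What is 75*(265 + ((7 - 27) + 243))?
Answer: 36600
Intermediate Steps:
75*(265 + ((7 - 27) + 243)) = 75*(265 + (-20 + 243)) = 75*(265 + 223) = 75*488 = 36600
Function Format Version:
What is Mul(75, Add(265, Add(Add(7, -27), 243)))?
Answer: 36600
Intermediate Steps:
Mul(75, Add(265, Add(Add(7, -27), 243))) = Mul(75, Add(265, Add(-20, 243))) = Mul(75, Add(265, 223)) = Mul(75, 488) = 36600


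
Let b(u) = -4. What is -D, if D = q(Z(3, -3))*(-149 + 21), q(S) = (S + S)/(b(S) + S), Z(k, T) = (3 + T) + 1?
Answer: -256/3 ≈ -85.333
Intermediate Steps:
Z(k, T) = 4 + T
q(S) = 2*S/(-4 + S) (q(S) = (S + S)/(-4 + S) = (2*S)/(-4 + S) = 2*S/(-4 + S))
D = 256/3 (D = (2*(4 - 3)/(-4 + (4 - 3)))*(-149 + 21) = (2*1/(-4 + 1))*(-128) = (2*1/(-3))*(-128) = (2*1*(-1/3))*(-128) = -2/3*(-128) = 256/3 ≈ 85.333)
-D = -1*256/3 = -256/3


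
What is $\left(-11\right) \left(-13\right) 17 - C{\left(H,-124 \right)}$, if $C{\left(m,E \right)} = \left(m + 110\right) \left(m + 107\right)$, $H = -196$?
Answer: $-5223$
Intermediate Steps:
$C{\left(m,E \right)} = \left(107 + m\right) \left(110 + m\right)$ ($C{\left(m,E \right)} = \left(110 + m\right) \left(107 + m\right) = \left(107 + m\right) \left(110 + m\right)$)
$\left(-11\right) \left(-13\right) 17 - C{\left(H,-124 \right)} = \left(-11\right) \left(-13\right) 17 - \left(11770 + \left(-196\right)^{2} + 217 \left(-196\right)\right) = 143 \cdot 17 - \left(11770 + 38416 - 42532\right) = 2431 - 7654 = -5223$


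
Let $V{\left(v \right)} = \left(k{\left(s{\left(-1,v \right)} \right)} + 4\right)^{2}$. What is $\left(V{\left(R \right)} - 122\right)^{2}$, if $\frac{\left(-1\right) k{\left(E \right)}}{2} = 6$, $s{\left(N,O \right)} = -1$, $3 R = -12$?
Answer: $3364$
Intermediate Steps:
$R = -4$ ($R = \frac{1}{3} \left(-12\right) = -4$)
$k{\left(E \right)} = -12$ ($k{\left(E \right)} = \left(-2\right) 6 = -12$)
$V{\left(v \right)} = 64$ ($V{\left(v \right)} = \left(-12 + 4\right)^{2} = \left(-8\right)^{2} = 64$)
$\left(V{\left(R \right)} - 122\right)^{2} = \left(64 - 122\right)^{2} = \left(-58\right)^{2} = 3364$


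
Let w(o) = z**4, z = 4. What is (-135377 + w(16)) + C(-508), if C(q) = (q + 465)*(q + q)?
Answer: -91433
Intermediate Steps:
w(o) = 256 (w(o) = 4**4 = 256)
C(q) = 2*q*(465 + q) (C(q) = (465 + q)*(2*q) = 2*q*(465 + q))
(-135377 + w(16)) + C(-508) = (-135377 + 256) + 2*(-508)*(465 - 508) = -135121 + 2*(-508)*(-43) = -135121 + 43688 = -91433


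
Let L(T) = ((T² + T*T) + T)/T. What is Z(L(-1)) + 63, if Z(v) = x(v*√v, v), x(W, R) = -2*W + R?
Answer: 62 + 2*I ≈ 62.0 + 2.0*I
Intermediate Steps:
L(T) = (T + 2*T²)/T (L(T) = ((T² + T²) + T)/T = (2*T² + T)/T = (T + 2*T²)/T)
x(W, R) = R - 2*W
Z(v) = v - 2*v^(3/2) (Z(v) = v - 2*v*√v = v - 2*v^(3/2))
Z(L(-1)) + 63 = ((1 + 2*(-1)) - 2*(1 + 2*(-1))^(3/2)) + 63 = ((1 - 2) - 2*(1 - 2)^(3/2)) + 63 = (-1 - (-2)*I) + 63 = (-1 + 2*I) + 63 = 62 + 2*I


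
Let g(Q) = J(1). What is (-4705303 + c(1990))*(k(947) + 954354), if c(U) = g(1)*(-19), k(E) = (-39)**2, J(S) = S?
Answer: -4497699666750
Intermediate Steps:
g(Q) = 1
k(E) = 1521
c(U) = -19 (c(U) = 1*(-19) = -19)
(-4705303 + c(1990))*(k(947) + 954354) = (-4705303 - 19)*(1521 + 954354) = -4705322*955875 = -4497699666750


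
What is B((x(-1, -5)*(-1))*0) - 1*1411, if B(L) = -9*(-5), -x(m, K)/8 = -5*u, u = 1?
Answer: -1366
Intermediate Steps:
x(m, K) = 40 (x(m, K) = -(-40) = -8*(-5) = 40)
B(L) = 45
B((x(-1, -5)*(-1))*0) - 1*1411 = 45 - 1*1411 = 45 - 1411 = -1366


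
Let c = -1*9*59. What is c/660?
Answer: -177/220 ≈ -0.80455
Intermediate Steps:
c = -531 (c = -9*59 = -531)
c/660 = -531/660 = -531*1/660 = -177/220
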